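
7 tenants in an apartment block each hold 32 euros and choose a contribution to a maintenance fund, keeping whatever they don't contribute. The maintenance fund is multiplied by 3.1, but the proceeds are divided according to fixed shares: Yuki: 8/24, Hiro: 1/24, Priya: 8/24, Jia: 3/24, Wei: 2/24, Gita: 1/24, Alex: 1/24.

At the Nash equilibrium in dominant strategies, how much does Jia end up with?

56.80 euros

A player with share s gets back 3.1·s per unit contributed, so full contribution is dominant for anyone with s > 1/3.1 = 0.3226 and zero contribution is dominant for anyone below.
Yuki and Priya are above the threshold, contributing 32 each; the remaining 5 contribute 0. Total contributed: 64.
Jia keeps 32 and receives 3.1 × 64 × 3/24 = 24.80 from the maintenance fund, for a payoff of 56.80.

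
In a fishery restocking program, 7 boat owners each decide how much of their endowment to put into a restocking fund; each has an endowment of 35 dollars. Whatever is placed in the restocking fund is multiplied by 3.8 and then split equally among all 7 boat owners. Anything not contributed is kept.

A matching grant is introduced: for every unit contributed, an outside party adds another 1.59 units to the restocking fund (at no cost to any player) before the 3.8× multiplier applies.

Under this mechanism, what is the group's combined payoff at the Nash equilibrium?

2411.29 dollars

Under the mechanism each unit contributed yields 3.8 × 2.59 / 7 = 1.4060 back to its contributor per unit of net cost, which exceeds 1, making full contribution the dominant choice for everyone.
So the Nash equilibrium is full contribution by all 7; the group earns 3.8 × 2.59 × 245 = 2411.29.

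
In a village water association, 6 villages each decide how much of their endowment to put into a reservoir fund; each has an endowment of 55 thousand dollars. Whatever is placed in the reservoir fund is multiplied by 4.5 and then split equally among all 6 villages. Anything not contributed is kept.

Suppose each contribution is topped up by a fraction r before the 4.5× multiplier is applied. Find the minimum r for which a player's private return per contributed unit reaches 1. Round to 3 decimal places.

With matching at rate r, one contributed unit becomes (1 + r) in the reservoir fund and returns 4.5 × (1 + r) / 6 to the contributor.
Setting this equal to 1: 1 + r = 6/4.5 = 1.3333.
So the minimum matching rate is r = 1.3333 − 1 = 0.333.

0.333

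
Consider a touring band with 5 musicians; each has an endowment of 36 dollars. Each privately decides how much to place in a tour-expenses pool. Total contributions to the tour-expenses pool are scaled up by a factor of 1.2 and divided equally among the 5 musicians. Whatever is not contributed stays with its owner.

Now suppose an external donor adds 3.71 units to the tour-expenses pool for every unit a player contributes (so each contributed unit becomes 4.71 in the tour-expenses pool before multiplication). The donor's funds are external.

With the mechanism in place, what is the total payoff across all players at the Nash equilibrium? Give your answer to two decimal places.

1017.36 dollars

With the mechanism, a contributed unit returns 1.2 × 4.71 / 5 = 1.1304 per unit of net cost to the contributor — now above 1 — so contributing fully is weakly dominant for every player.
So the Nash equilibrium is full contribution by all 5; the group earns 1.2 × 4.71 × 180 = 1017.36.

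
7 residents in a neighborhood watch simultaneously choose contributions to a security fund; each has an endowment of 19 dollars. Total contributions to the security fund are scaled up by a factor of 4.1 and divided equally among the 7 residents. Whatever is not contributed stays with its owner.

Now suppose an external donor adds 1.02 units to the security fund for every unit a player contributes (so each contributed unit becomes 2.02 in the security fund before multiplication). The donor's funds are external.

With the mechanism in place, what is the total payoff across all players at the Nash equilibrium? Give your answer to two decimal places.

Under the mechanism each unit contributed yields 4.1 × 2.02 / 7 = 1.1831 back to its contributor per unit of net cost, which exceeds 1, making full contribution the dominant choice for everyone.
At the Nash equilibrium everyone contributes 19. Group total payoff = 4.1 × 2.02 × 133 = 1101.51.

1101.51 dollars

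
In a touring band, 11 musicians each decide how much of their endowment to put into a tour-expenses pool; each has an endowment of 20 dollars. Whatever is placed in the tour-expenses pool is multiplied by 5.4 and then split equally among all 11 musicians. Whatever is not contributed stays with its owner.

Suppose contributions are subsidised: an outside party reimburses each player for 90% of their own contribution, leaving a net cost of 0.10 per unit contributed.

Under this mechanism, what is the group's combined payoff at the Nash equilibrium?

Under the mechanism each unit contributed yields (5.4/11) / 0.10 = 4.9091 back to its contributor per unit of net cost, which exceeds 1, making full contribution the dominant choice for everyone.
So the Nash equilibrium is full contribution by all 11; the group earns 11 × (20 × 0.90 + 5.4 × 20) = 1386.00.

1386.00 dollars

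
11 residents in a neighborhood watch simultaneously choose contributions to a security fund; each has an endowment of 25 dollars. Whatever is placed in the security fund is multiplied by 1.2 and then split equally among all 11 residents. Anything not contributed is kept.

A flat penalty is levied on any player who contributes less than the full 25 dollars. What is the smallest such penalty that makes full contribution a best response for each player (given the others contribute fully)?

Given the others contribute fully, the best deviation is to contribute 0 (any partial contribution still incurs the fine and gives up units whose private return 0.1091 is below 1).
Deviating from 25 to 0 saves 25 dollars but forfeits the deviator's share of the drop in the security fund: 1.2/11 × 25 = 2.73.
So the deviation gain is 25 − 2.73 = 22.27, and the fine must be at least 22.27 dollars to wipe it out.

22.27 dollars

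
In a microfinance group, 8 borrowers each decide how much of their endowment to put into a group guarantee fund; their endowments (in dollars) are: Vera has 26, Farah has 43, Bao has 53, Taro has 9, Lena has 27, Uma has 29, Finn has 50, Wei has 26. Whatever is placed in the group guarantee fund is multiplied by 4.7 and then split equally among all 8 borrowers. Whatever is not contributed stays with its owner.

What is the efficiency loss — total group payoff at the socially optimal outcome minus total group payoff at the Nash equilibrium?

The private return per contributed unit is 4.7/8 = 0.5875 < 1 for every player regardless of endowment, so the Nash equilibrium is zero contribution and the group total is Σ E_j = 26 + 43 + 53 + 9 + 27 + 29 + 50 + 26 = 263.
Each contributed unit returns 4.700 to the group, so the social optimum is full contribution by everyone: group total = 4.700 × 263 = 1236.10.
Efficiency loss = (4.700 − 1) × 263 = 973.10.

973.10 dollars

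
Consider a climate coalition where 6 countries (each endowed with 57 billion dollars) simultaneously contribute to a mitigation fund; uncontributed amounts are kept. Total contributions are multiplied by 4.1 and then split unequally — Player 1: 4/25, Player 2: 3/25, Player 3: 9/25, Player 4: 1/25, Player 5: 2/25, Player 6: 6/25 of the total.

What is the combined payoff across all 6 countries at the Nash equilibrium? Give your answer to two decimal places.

518.70 billion dollars

A player with share s gets back 4.1·s per unit contributed, so full contribution is dominant for anyone with s > 1/4.1 = 0.2439 and zero contribution is dominant for anyone below.
The only share above 0.2439 is Player 3's 9/25, contributing 57; the remaining 5 contribute 0. Total contributed: 57.
The mitigation fund pays out 4.1 × 57 = 233.70 in total (split across the unequal shares, but the aggregate is all that matters for the group sum).
The 5 free-riders keep 57 each, adding 285. Group total = 285 + 233.70 = 518.70.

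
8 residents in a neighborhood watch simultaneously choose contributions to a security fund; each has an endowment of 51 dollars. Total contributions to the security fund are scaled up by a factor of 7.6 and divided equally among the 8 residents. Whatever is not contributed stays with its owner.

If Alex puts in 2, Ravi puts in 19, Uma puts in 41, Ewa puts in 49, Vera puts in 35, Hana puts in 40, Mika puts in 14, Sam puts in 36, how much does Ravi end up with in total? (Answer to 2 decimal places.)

Total contributed: 2 + 19 + 41 + 49 + 35 + 40 + 14 + 36 = 236.
Each receives 7.6 × 236 / 8 = 224.20 from the security fund.
Ravi keeps 51 − 19 = 32, so Ravi's payoff is 32 + 224.20 = 256.20.

256.20 dollars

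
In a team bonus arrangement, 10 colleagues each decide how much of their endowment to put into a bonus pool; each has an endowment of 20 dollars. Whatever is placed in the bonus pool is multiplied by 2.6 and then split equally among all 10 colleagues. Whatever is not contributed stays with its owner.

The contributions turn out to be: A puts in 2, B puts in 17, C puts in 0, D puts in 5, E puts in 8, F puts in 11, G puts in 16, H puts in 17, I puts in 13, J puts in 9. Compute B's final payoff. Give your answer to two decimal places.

Total contributed: 2 + 17 + 0 + 5 + 8 + 11 + 16 + 17 + 13 + 9 = 98.
Each receives 2.6 × 98 / 10 = 25.48 from the bonus pool.
B keeps 20 − 17 = 3, so B's payoff is 3 + 25.48 = 28.48.

28.48 dollars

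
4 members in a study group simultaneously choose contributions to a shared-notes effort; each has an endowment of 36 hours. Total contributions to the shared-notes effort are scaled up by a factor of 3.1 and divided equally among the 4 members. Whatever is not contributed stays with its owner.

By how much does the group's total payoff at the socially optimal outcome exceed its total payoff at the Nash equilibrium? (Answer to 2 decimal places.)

Each contributed unit returns 3.1/4 = 0.7750 to its contributor — below 1 — so contributing 0 is dominant for every player. At the Nash equilibrium everyone keeps their 36, and the group total is 4 × 36 = 144.
Each contributed unit returns 3.100 to the group as a whole (0.7750 to each of 4 players), which exceeds 1, so the social optimum is full contribution: group total = 3.100 × 144 = 446.40.
Efficiency loss = 446.40 − 144 = 302.40.

302.40 hours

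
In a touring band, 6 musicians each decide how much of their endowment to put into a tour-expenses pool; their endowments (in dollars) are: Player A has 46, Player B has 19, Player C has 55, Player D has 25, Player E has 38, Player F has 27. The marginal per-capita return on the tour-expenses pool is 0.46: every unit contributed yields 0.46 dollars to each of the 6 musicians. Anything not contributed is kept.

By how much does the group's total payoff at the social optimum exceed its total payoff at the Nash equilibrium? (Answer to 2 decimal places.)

The private return per contributed unit is 0.46 < 1 for everyone, so the Nash equilibrium is zero contribution and the group total is Σ E_j = 46 + 19 + 55 + 25 + 38 + 27 = 210.
Each contributed unit returns 2.760 to the group, so the social optimum is full contribution by everyone: group total = 2.760 × 210 = 579.60.
Efficiency loss = (2.760 − 1) × 210 = 369.60.

369.60 dollars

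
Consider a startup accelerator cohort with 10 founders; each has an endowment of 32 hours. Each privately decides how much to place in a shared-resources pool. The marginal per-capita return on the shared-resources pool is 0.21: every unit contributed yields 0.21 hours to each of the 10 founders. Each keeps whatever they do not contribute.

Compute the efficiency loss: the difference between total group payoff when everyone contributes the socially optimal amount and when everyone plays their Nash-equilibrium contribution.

352.00 hours

The private return per contributed unit is 0.21 < 1, so contributing 0 is dominant for every player. At the Nash equilibrium everyone keeps their 32, and the group total is 10 × 32 = 320.
Each contributed unit returns 2.100 to the group as a whole (0.21 to each of 10 players), which exceeds 1, so the social optimum is full contribution: group total = 2.100 × 320 = 672.00.
Efficiency loss = 672.00 − 320 = 352.00.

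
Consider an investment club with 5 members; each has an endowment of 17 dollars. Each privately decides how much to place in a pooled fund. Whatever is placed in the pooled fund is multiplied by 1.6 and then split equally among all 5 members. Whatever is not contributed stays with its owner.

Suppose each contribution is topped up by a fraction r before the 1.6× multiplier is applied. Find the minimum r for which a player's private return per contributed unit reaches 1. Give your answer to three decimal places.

With matching at rate r, one contributed unit becomes (1 + r) in the pooled fund and returns 1.6 × (1 + r) / 5 to the contributor.
Setting this equal to 1: 1 + r = 5/1.6 = 3.1250.
So the minimum matching rate is r = 3.1250 − 1 = 2.125.

2.125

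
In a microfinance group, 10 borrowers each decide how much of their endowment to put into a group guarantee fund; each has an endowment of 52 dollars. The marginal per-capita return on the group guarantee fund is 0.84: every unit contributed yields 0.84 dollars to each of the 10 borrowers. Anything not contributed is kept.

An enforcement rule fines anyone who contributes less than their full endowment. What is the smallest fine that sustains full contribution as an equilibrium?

8.32 dollars

Given the others contribute fully, the best deviation is to contribute 0 (any partial contribution still incurs the fine and gives up units whose private return 0.84 is below 1).
Deviating from 52 to 0 saves 52 dollars but forfeits the deviator's share of the drop in the group guarantee fund: 0.84 × 52 = 43.68.
So the deviation gain is 52 − 43.68 = 8.32, and the fine must be at least 8.32 dollars to wipe it out.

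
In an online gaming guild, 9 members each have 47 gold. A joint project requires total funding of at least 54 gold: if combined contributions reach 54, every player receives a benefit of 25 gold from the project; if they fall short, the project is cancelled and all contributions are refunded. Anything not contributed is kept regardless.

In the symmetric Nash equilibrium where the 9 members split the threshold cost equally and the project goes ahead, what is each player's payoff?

Equal share of the threshold: 54/9 = 6.
At this profile no one gains by cutting their contribution: any cut drops the total below 54, the project is cancelled, contributions are refunded, and the deviator ends with 47, which is less than 47 − 6 + 25 = 66. Contributing more than 6 just wastes the excess. So contributing exactly 6 is a best response.
Each player's payoff: 47 − 6 + 25 = 66.

66 gold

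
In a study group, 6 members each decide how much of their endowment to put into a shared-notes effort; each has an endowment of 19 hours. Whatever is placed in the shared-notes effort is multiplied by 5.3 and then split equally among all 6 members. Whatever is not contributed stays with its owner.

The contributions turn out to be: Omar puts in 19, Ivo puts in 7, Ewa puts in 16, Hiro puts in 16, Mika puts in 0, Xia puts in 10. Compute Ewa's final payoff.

63.07 hours

Total contributed: 19 + 7 + 16 + 16 + 0 + 10 = 68.
Each receives 5.3 × 68 / 6 = 60.07 from the shared-notes effort.
Ewa keeps 19 − 16 = 3, so Ewa's payoff is 3 + 60.07 = 63.07.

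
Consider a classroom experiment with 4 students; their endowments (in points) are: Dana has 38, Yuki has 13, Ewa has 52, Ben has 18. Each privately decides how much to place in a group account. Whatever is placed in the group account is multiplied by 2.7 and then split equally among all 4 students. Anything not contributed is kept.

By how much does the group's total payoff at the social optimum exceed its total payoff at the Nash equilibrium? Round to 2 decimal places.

The private return per contributed unit is 2.7/4 = 0.6750 < 1 for every player regardless of endowment, so the Nash equilibrium is zero contribution and the group total is Σ E_j = 38 + 13 + 52 + 18 = 121.
Each contributed unit returns 2.700 to the group, so the social optimum is full contribution by everyone: group total = 2.700 × 121 = 326.70.
Efficiency loss = (2.700 − 1) × 121 = 205.70.

205.70 points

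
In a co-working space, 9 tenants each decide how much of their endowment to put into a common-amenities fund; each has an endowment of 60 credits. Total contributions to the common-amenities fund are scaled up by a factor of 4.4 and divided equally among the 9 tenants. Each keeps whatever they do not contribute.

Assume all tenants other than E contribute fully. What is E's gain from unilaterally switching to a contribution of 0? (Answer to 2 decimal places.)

Switching from a contribution of 60 to 0 lets E keep an extra 60 credits, but lowers the common-amenities fund by 60, which costs E their own share of that drop: 4.4/9 × 60 = 29.33.
Net gain = 60 − 29.33 = 30.67. The private return per contributed unit (0.4889) is below 1, so free-riding is indeed the best response regardless of what the others do.

30.67 credits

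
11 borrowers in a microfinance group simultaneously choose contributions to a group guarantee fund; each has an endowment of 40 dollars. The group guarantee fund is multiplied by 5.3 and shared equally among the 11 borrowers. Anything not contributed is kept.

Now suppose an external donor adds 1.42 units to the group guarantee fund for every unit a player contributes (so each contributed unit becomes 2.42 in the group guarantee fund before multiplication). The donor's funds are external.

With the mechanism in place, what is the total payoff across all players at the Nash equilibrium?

5643.44 dollars

Under the mechanism each unit contributed yields 5.3 × 2.42 / 11 = 1.1660 back to its contributor per unit of net cost, which exceeds 1, making full contribution the dominant choice for everyone.
So the Nash equilibrium is full contribution by all 11; the group earns 5.3 × 2.42 × 440 = 5643.44.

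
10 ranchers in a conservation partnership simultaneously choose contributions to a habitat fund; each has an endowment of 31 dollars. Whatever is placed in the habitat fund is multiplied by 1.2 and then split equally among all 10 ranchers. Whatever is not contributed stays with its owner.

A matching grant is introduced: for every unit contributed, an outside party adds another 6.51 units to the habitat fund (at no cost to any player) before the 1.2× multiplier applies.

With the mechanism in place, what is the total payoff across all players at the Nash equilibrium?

With the mechanism, a contributed unit returns 1.2 × 7.51 / 10 = 0.9012 per unit of net cost — still below 1 — so contributing 0 remains dominant for every player.
Everyone keeps their endowment and the group total is 10 × 31 = 310.

310.00 dollars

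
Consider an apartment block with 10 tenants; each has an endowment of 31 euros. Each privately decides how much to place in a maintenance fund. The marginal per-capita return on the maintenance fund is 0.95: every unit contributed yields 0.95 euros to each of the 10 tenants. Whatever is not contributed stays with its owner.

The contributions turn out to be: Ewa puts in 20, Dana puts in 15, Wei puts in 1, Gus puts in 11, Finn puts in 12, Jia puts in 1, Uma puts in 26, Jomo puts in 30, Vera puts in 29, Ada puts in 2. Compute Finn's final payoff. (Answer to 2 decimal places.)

Total contributed: 20 + 15 + 1 + 11 + 12 + 1 + 26 + 30 + 29 + 2 = 147.
Each receives 0.95 × 147 = 139.65 from the maintenance fund.
Finn keeps 31 − 12 = 19, so Finn's payoff is 19 + 139.65 = 158.65.

158.65 euros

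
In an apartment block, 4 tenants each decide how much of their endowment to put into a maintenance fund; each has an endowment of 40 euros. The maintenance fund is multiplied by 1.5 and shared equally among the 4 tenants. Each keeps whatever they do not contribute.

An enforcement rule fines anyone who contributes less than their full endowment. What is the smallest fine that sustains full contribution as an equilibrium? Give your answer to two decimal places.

Given the others contribute fully, the best deviation is to contribute 0 (any partial contribution still incurs the fine and gives up units whose private return 0.3750 is below 1).
Deviating from 40 to 0 saves 40 euros but forfeits the deviator's share of the drop in the maintenance fund: 1.5/4 × 40 = 15.00.
So the deviation gain is 40 − 15.00 = 25.00, and the fine must be at least 25.00 euros to wipe it out.

25.00 euros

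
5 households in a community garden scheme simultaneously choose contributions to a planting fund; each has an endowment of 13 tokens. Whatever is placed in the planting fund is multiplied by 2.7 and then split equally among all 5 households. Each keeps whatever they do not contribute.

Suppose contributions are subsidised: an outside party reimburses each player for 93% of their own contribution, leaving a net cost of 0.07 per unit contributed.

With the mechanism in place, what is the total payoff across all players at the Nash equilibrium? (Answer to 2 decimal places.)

235.95 tokens

The effective private return per unit is now (2.7/5) / 0.07 = 7.7143 > 1, so every player's dominant strategy flips to full contribution.
So the Nash equilibrium is full contribution by all 5; the group earns 5 × (13 × 0.93 + 2.7 × 13) = 235.95.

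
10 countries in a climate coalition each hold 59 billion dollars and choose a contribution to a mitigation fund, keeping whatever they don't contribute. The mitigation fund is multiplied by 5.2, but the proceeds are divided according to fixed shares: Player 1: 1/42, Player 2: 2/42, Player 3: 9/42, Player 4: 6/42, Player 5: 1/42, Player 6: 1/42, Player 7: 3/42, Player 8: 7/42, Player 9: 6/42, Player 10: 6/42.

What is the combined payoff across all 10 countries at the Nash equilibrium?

837.80 billion dollars

For player j, contributing a unit is worthwhile iff 5.2 × (j's share) ≥ 1, i.e. iff j's share is at least 0.1923.
Player 3 alone (share 9/42) is above the threshold, contributing 59; the remaining 9 contribute 0. Total contributed: 59.
The mitigation fund pays out 5.2 × 59 = 306.80 in total (split across the unequal shares, but the aggregate is all that matters for the group sum).
The 9 free-riders keep 59 each, adding 531. Group total = 531 + 306.80 = 837.80.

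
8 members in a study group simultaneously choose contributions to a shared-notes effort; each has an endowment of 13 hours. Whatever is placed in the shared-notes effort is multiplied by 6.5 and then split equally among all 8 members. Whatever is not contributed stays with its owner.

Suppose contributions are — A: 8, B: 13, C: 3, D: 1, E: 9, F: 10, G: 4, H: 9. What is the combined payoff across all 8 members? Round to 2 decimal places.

Total contributed: 8 + 13 + 3 + 1 + 9 + 10 + 4 + 9 = 57; total kept: 8 × 13 − 57 = 47.
The shared-notes effort pays out 6.5 × 57 = 370.50 in aggregate.
Group total = 47 + 370.50 = 417.50.

417.50 hours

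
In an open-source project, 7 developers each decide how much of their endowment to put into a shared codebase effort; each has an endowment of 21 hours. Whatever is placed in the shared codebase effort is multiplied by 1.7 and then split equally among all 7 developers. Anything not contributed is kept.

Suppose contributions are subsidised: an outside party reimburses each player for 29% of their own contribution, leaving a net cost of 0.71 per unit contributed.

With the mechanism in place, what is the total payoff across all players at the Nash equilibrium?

With the mechanism, a contributed unit returns (1.7/7) / 0.71 = 0.3421 per unit of net cost — still below 1 — so contributing 0 remains dominant for every player.
At the Nash equilibrium no one contributes; group total payoff = 7 × 21 = 147.

147.00 hours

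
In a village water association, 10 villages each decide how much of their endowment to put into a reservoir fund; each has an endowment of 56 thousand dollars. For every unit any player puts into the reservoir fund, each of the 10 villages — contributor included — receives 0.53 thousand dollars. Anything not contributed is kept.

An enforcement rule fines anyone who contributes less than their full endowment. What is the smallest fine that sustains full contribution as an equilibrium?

26.32 thousand dollars

Given the others contribute fully, the best deviation is to contribute 0 (any partial contribution still incurs the fine and gives up units whose private return 0.53 is below 1).
Deviating from 56 to 0 saves 56 thousand dollars but forfeits the deviator's share of the drop in the reservoir fund: 0.53 × 56 = 29.68.
So the deviation gain is 56 − 29.68 = 26.32, and the fine must be at least 26.32 thousand dollars to wipe it out.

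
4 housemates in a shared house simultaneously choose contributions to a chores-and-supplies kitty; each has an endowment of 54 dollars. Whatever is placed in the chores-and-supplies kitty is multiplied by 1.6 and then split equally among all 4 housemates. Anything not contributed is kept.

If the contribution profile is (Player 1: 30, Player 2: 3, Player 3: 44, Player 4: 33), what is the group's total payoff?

Total contributed: 30 + 3 + 44 + 33 = 110; total kept: 4 × 54 − 110 = 106.
The chores-and-supplies kitty pays out 1.6 × 110 = 176.00 in aggregate.
Group total = 106 + 176.00 = 282.00.

282.00 dollars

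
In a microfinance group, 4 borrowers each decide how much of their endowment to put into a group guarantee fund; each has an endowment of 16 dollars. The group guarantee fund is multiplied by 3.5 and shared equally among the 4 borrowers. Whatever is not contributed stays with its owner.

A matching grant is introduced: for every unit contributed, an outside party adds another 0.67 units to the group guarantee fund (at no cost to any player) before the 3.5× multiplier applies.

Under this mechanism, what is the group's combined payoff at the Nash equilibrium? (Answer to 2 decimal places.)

374.08 dollars

With the mechanism, a contributed unit returns 3.5 × 1.67 / 4 = 1.4613 per unit of net cost to the contributor — now above 1 — so contributing fully is weakly dominant for every player.
At the Nash equilibrium everyone contributes 16. Group total payoff = 3.5 × 1.67 × 64 = 374.08.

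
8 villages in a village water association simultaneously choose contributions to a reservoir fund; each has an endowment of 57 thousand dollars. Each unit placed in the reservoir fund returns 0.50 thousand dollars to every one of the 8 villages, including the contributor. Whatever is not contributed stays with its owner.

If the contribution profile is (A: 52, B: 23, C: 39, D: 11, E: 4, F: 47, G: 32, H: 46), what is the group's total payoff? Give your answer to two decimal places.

1218.00 thousand dollars

Total contributed: 52 + 23 + 39 + 11 + 4 + 47 + 32 + 46 = 254; total kept: 8 × 57 − 254 = 202.
The reservoir fund pays out 0.50 × 8 × 254 = 1016.00 in aggregate.
Group total = 202 + 1016.00 = 1218.00.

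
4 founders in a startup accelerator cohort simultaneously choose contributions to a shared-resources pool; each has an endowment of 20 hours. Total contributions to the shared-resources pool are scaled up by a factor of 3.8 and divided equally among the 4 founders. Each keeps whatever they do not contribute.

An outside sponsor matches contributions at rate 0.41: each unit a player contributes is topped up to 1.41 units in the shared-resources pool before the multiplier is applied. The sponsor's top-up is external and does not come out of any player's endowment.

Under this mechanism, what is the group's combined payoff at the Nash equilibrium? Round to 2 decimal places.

The effective private return per unit is now 3.8 × 1.41 / 4 = 1.3395 > 1, so every player's dominant strategy flips to full contribution.
At the Nash equilibrium everyone contributes 20. Group total payoff = 3.8 × 1.41 × 80 = 428.64.

428.64 hours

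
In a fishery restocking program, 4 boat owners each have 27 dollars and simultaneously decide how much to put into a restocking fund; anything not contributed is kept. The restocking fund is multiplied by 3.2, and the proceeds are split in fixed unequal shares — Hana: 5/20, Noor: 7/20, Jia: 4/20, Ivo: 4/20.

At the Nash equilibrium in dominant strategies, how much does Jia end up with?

44.28 dollars

Each unit j contributes comes back to j as 3.2 × (j's share), so j prefers to contribute only if that share exceeds 1/3.2 = 0.3125; otherwise keeping the unit dominates.
Noor alone (share 7/20) is above the threshold, contributing 27; the remaining 3 contribute 0. Total contributed: 27.
Jia keeps 27 and receives 3.2 × 27 × 4/20 = 17.28 from the restocking fund, for a payoff of 44.28.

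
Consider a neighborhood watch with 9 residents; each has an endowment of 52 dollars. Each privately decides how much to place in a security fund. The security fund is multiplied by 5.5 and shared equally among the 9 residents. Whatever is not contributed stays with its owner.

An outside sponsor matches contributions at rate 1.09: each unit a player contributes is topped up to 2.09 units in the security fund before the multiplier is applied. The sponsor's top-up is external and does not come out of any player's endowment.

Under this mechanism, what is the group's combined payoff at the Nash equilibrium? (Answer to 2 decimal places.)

5379.66 dollars

The effective private return per unit is now 5.5 × 2.09 / 9 = 1.2772 > 1, so every player's dominant strategy flips to full contribution.
At the Nash equilibrium everyone contributes 52. Group total payoff = 5.5 × 2.09 × 468 = 5379.66.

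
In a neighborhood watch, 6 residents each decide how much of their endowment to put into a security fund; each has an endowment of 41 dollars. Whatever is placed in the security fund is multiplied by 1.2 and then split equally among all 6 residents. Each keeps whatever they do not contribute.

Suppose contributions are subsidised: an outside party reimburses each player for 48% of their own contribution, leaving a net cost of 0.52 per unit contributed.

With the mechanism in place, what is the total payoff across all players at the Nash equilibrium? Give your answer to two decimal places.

The effective private return is (1.2/6) / 0.52 = 0.3846, which is still under 1, so the mechanism doesn't change anyone's dominant strategy: zero contribution.
At the Nash equilibrium no one contributes; group total payoff = 6 × 41 = 246.

246.00 dollars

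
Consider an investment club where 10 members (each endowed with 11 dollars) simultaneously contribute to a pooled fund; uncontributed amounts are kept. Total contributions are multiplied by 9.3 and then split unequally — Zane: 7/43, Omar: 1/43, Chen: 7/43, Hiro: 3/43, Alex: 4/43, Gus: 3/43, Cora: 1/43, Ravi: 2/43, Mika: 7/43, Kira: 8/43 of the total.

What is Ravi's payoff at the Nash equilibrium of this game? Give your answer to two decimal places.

30.03 dollars

Each unit j contributes comes back to j as 9.3 × (j's share), so j prefers to contribute only if that share exceeds 1/9.3 = 0.1075; otherwise keeping the unit dominates.
Zane, Chen, Mika and Kira clear that bar, contributing 11 each; the remaining 6 contribute 0. Total contributed: 44.
Ravi keeps 11 and receives 9.3 × 44 × 2/43 = 19.03 from the pooled fund, for a payoff of 30.03.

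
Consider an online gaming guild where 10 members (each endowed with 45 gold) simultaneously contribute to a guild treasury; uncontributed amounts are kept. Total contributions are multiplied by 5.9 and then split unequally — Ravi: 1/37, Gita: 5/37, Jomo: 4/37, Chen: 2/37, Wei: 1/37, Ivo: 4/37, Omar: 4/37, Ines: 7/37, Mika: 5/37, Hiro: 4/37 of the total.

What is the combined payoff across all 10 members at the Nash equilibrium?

A player with share s gets back 5.9·s per unit contributed, so full contribution is dominant for anyone with s > 1/5.9 = 0.1695 and zero contribution is dominant for anyone below.
The only share above 0.1695 is Ines's 7/37, contributing 45; the remaining 9 contribute 0. Total contributed: 45.
The guild treasury pays out 5.9 × 45 = 265.50 in total (split across the unequal shares, but the aggregate is all that matters for the group sum).
The 9 free-riders keep 45 each, adding 405. Group total = 405 + 265.50 = 670.50.

670.50 gold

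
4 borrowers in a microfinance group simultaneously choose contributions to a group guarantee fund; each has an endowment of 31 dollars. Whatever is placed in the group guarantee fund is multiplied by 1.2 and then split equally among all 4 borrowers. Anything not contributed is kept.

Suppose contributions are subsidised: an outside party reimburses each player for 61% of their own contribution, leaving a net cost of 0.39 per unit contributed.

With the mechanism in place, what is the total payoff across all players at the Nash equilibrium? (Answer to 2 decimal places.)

The effective private return is (1.2/4) / 0.39 = 0.7692, which is still under 1, so the mechanism doesn't change anyone's dominant strategy: zero contribution.
At the Nash equilibrium no one contributes; group total payoff = 4 × 31 = 124.

124.00 dollars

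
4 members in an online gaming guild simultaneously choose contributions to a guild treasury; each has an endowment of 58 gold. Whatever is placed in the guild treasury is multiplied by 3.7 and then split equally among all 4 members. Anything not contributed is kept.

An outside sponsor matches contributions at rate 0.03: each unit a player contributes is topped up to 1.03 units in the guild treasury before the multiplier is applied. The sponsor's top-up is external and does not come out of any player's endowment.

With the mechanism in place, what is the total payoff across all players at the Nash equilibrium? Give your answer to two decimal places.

The effective private return is 3.7 × 1.03 / 4 = 0.9528, which is still under 1, so the mechanism doesn't change anyone's dominant strategy: zero contribution.
At the Nash equilibrium no one contributes; group total payoff = 4 × 58 = 232.

232.00 gold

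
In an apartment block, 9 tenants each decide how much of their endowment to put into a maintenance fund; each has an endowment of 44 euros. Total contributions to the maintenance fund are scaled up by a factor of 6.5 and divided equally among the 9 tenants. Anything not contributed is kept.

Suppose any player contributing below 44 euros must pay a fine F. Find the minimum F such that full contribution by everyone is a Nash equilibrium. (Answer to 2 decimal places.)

12.22 euros

Given the others contribute fully, the best deviation is to contribute 0 (any partial contribution still incurs the fine and gives up units whose private return 0.7222 is below 1).
Deviating from 44 to 0 saves 44 euros but forfeits the deviator's share of the drop in the maintenance fund: 6.5/9 × 44 = 31.78.
So the deviation gain is 44 − 31.78 = 12.22, and the fine must be at least 12.22 euros to wipe it out.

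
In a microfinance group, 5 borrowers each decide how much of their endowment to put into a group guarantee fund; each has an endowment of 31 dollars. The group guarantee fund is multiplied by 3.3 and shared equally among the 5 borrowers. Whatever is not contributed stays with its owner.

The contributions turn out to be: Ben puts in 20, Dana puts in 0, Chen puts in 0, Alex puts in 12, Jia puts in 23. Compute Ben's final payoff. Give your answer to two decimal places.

47.30 dollars

Total contributed: 20 + 0 + 0 + 12 + 23 = 55.
Each receives 3.3 × 55 / 5 = 36.30 from the group guarantee fund.
Ben keeps 31 − 20 = 11, so Ben's payoff is 11 + 36.30 = 47.30.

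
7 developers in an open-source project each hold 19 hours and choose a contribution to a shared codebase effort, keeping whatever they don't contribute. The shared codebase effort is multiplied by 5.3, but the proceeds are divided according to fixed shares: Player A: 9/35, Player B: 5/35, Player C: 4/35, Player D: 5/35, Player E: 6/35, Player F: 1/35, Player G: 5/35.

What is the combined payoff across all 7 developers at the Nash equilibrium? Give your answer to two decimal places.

214.70 hours

For player j, contributing a unit is worthwhile iff 5.3 × (j's share) ≥ 1, i.e. iff j's share is at least 0.1887.
The only share above 0.1887 is Player A's 9/35, contributing 19; the remaining 6 contribute 0. Total contributed: 19.
The shared codebase effort pays out 5.3 × 19 = 100.70 in total (split across the unequal shares, but the aggregate is all that matters for the group sum).
The 6 free-riders keep 19 each, adding 114. Group total = 114 + 100.70 = 214.70.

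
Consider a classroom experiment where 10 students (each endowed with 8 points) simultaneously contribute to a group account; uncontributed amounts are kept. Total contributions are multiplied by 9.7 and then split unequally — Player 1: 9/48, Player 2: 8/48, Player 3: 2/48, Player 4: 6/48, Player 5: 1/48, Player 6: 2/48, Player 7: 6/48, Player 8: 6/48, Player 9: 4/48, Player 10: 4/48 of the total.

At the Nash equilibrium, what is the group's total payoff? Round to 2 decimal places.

For player j, contributing a unit is worthwhile iff 9.7 × (j's share) ≥ 1, i.e. iff j's share is at least 0.1031.
Player 1, Player 2, Player 4, Player 7 and Player 8 clear that bar, contributing 8 each; the remaining 5 contribute 0. Total contributed: 40.
The group account pays out 9.7 × 40 = 388.00 in total (split across the unequal shares, but the aggregate is all that matters for the group sum).
The 5 free-riders keep 8 each, adding 40. Group total = 40 + 388.00 = 428.00.

428.00 points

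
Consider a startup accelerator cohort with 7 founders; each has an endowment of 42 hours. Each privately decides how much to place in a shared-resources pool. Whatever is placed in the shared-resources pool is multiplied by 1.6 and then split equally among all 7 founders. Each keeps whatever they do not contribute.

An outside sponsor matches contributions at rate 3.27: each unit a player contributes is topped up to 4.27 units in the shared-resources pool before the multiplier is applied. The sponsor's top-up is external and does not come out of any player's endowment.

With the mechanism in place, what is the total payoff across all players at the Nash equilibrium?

Even with the mechanism, each unit contributed returns only 1.6 × 4.27 / 7 = 0.9760 per unit of net cost, so contributing nothing is still dominant.
At the Nash equilibrium no one contributes; group total payoff = 7 × 42 = 294.

294.00 hours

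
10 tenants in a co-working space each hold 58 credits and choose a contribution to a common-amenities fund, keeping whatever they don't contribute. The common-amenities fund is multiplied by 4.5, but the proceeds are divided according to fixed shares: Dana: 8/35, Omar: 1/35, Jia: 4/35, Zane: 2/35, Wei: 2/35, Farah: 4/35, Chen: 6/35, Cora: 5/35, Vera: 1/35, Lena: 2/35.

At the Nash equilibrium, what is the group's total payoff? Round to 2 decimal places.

783.00 credits

For player j, contributing a unit is worthwhile iff 4.5 × (j's share) ≥ 1, i.e. iff j's share is at least 0.2222.
Dana alone (share 8/35) is above the threshold, contributing 58; the remaining 9 contribute 0. Total contributed: 58.
The common-amenities fund pays out 4.5 × 58 = 261.00 in total (split across the unequal shares, but the aggregate is all that matters for the group sum).
The 9 free-riders keep 58 each, adding 522. Group total = 522 + 261.00 = 783.00.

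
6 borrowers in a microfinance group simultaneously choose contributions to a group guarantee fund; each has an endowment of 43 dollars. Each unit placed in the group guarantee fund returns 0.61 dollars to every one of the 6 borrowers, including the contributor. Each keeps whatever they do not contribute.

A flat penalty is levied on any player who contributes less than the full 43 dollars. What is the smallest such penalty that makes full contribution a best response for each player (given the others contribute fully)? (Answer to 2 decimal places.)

Given the others contribute fully, the best deviation is to contribute 0 (any partial contribution still incurs the fine and gives up units whose private return 0.61 is below 1).
Deviating from 43 to 0 saves 43 dollars but forfeits the deviator's share of the drop in the group guarantee fund: 0.61 × 43 = 26.23.
So the deviation gain is 43 − 26.23 = 16.77, and the fine must be at least 16.77 dollars to wipe it out.

16.77 dollars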